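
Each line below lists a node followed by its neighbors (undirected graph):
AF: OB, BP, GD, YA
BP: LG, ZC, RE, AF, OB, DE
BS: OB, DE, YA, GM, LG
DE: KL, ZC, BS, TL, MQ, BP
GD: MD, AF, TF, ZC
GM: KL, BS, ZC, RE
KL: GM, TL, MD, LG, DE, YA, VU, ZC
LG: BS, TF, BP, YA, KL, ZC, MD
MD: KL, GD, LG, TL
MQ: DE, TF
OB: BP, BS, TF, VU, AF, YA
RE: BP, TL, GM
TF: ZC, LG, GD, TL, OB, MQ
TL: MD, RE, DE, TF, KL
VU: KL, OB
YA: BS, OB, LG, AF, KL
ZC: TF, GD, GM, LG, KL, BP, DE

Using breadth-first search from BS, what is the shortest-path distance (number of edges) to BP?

2

Level 0: BS
Level 1: DE, GM, LG, OB, YA
Level 2: AF, BP, KL, MD, MQ, RE, TF, TL, VU, ZC
Level 3: GD
BP first appears at level 2.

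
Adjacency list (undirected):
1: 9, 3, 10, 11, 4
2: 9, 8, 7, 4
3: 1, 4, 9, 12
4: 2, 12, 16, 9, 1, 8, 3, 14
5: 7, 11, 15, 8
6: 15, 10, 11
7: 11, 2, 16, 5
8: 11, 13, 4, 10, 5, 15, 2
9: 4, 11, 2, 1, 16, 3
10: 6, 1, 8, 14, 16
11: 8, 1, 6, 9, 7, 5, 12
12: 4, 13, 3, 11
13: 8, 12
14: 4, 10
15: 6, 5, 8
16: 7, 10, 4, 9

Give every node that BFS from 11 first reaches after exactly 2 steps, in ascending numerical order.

2, 3, 4, 10, 13, 15, 16

Level 0: 11
Level 1: 1, 5, 6, 7, 8, 9, 12
Level 2: 2, 3, 4, 10, 13, 15, 16
Level 3: 14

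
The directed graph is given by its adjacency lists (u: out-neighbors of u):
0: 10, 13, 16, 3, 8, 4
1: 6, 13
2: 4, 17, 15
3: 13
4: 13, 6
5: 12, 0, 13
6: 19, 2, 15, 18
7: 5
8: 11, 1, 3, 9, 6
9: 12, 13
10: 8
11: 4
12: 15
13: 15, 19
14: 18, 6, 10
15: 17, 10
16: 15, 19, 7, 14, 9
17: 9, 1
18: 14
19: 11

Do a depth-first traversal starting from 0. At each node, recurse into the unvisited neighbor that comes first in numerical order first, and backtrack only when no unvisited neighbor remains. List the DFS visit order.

0 -> 3 -> 13 -> 15 -> 10 -> 8 -> 1 -> 6 -> 2 -> 4 -> 17 -> 9 -> 12 -> 18 -> 14 -> 19 -> 11 -> 16 -> 7 -> 5

Visit 0
0 → 3
3 → 13
13 → 15
15 → 10
10 → 8
8 → 1
1 → 6
6 → 2
2 → 4
2 → 17
17 → 9
9 → 12
6 → 18
18 → 14
6 → 19
19 → 11
0 → 16
16 → 7
7 → 5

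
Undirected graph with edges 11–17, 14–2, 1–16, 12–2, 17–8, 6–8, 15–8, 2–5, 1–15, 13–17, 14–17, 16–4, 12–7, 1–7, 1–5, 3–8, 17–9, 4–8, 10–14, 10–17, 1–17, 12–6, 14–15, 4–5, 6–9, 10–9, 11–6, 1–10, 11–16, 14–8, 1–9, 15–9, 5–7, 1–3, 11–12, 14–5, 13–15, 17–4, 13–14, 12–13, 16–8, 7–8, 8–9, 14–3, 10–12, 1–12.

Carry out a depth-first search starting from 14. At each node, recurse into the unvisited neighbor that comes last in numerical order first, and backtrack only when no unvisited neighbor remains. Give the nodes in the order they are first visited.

Visit 14
14 → 17
17 → 13
13 → 15
15 → 9
9 → 10
10 → 12
12 → 11
11 → 16
16 → 8
8 → 7
7 → 5
5 → 4
5 → 2
5 → 1
1 → 3
8 → 6

14, 17, 13, 15, 9, 10, 12, 11, 16, 8, 7, 5, 4, 2, 1, 3, 6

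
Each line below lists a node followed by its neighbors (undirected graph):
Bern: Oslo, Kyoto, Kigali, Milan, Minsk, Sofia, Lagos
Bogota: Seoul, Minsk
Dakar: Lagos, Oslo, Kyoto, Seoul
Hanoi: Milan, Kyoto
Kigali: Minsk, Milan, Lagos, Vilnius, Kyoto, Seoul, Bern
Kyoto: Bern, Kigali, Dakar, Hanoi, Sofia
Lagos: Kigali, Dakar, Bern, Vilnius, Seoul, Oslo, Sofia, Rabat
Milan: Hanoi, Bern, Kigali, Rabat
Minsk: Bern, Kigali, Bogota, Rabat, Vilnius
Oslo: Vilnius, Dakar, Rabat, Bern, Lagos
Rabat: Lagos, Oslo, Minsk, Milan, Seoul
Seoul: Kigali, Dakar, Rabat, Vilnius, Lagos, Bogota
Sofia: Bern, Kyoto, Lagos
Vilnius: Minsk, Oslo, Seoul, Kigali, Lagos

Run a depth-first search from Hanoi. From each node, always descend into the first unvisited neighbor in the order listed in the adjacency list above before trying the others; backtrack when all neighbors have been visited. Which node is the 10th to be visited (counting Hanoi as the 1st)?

Kyoto

Visit Hanoi
Hanoi → Milan
Milan → Bern
Bern → Oslo
Oslo → Vilnius
Vilnius → Minsk
Minsk → Kigali
Kigali → Lagos
Lagos → Dakar
Dakar → Kyoto
Kyoto → Sofia
Dakar → Seoul
Seoul → Rabat
Seoul → Bogota

Visit order: Hanoi, Milan, Bern, Oslo, Vilnius, Minsk, Kigali, Lagos, Dakar, Kyoto, Sofia, Seoul, Rabat, Bogota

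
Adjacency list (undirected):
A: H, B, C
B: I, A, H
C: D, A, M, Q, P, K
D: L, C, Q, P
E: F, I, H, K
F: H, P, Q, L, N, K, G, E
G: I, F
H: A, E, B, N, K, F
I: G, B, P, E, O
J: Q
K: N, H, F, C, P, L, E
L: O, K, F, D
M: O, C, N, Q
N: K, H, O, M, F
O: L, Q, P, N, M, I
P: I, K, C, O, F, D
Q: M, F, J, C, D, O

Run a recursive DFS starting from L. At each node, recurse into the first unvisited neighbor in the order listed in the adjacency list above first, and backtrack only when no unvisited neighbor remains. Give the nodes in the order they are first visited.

L O Q M C D P I G F H A B E K N J

Visit L
L → O
O → Q
Q → M
M → C
C → D
D → P
P → I
I → G
G → F
F → H
H → A
A → B
H → E
E → K
K → N
Q → J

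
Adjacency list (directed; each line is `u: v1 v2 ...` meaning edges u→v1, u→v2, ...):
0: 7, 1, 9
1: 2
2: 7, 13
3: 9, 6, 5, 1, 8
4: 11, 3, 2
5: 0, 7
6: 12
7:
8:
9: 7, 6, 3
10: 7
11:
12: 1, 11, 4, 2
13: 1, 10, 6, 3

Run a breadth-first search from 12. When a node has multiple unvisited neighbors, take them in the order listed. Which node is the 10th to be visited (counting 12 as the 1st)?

6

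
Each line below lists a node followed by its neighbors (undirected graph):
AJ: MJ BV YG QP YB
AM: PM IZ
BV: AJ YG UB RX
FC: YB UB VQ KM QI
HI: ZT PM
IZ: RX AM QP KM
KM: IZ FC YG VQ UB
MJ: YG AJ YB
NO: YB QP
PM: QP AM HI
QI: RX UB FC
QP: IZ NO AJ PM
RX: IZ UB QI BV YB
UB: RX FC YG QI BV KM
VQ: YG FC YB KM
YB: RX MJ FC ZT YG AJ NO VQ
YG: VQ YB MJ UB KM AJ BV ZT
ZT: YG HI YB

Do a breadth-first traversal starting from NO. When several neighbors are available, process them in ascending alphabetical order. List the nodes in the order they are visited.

Visit NO; enqueue QP, YB → queue [QP, YB]
Visit QP; enqueue AJ, IZ, PM → queue [YB, AJ, IZ, PM]
Visit YB; enqueue FC, MJ, RX, VQ, YG, ZT → queue [AJ, IZ, PM, FC, MJ, RX, VQ, YG, ZT]
Visit AJ; enqueue BV → queue [IZ, PM, FC, MJ, RX, VQ, YG, ZT, BV]
Visit IZ; enqueue AM, KM → queue [PM, FC, MJ, RX, VQ, YG, ZT, BV, AM, KM]
Visit PM; enqueue HI → queue [FC, MJ, RX, VQ, YG, ZT, BV, AM, KM, HI]
Visit FC; enqueue QI, UB → queue [MJ, RX, VQ, YG, ZT, BV, AM, KM, HI, QI, UB]
Visit MJ → queue [RX, VQ, YG, ZT, BV, AM, KM, HI, QI, UB]
Visit RX → queue [VQ, YG, ZT, BV, AM, KM, HI, QI, UB]
Visit VQ → queue [YG, ZT, BV, AM, KM, HI, QI, UB]
Visit YG → queue [ZT, BV, AM, KM, HI, QI, UB]
Visit ZT → queue [BV, AM, KM, HI, QI, UB]
Visit BV → queue [AM, KM, HI, QI, UB]
Visit AM → queue [KM, HI, QI, UB]
Visit KM → queue [HI, QI, UB]
Visit HI → queue [QI, UB]
Visit QI → queue [UB]
Visit UB → queue []

NO -> QP -> YB -> AJ -> IZ -> PM -> FC -> MJ -> RX -> VQ -> YG -> ZT -> BV -> AM -> KM -> HI -> QI -> UB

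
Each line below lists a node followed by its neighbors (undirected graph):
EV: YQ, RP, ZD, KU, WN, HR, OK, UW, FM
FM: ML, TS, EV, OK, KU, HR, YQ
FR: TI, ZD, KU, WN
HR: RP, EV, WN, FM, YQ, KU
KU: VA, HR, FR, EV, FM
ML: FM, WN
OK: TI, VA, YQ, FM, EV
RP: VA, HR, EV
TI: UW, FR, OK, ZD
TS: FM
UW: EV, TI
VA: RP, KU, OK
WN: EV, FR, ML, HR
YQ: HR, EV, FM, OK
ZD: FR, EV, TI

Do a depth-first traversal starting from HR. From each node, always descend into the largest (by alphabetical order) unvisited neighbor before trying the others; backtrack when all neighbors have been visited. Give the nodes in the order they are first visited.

Visit HR
HR → YQ
YQ → OK
OK → VA
VA → RP
RP → EV
EV → ZD
ZD → TI
TI → UW
TI → FR
FR → WN
WN → ML
ML → FM
FM → TS
FM → KU

HR, YQ, OK, VA, RP, EV, ZD, TI, UW, FR, WN, ML, FM, TS, KU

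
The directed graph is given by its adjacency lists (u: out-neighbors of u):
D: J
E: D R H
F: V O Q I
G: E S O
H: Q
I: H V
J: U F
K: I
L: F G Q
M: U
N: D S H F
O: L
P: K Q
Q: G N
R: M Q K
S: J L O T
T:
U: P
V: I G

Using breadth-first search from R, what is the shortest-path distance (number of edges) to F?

Level 0: R
Level 1: K, M, Q
Level 2: G, I, N, U
Level 3: D, E, F, H, O, P, S, V
Level 4: J, L, T
F first appears at level 3.

3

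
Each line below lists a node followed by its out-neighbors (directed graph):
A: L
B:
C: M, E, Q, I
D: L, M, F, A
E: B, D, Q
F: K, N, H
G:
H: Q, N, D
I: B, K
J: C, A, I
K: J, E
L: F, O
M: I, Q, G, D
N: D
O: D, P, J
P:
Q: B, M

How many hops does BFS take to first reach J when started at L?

2

Level 0: L
Level 1: F, O
Level 2: D, H, J, K, N, P
Level 3: A, C, E, I, M, Q
Level 4: B, G
J first appears at level 2.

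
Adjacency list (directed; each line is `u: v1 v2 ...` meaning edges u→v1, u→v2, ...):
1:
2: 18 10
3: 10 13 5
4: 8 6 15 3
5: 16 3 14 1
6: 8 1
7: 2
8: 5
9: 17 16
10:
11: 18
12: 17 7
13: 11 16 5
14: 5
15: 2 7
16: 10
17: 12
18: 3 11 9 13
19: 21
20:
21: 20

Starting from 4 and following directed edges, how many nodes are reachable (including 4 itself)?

18

BFS from 4 visits: 4, 15, 8, 6, 3, 7, 2, 5, 1, 13, 10, 18, 16, 14, 11, 9, 17, 12
Reachable nodes: 18 of 21 total.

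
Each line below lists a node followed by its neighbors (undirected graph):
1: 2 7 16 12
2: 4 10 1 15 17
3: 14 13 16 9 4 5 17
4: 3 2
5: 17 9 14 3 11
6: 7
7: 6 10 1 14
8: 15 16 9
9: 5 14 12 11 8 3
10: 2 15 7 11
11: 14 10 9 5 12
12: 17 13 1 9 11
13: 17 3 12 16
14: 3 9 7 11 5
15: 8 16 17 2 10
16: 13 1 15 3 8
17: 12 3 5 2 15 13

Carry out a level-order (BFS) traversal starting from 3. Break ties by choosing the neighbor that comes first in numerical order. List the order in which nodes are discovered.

3 → 4 → 5 → 9 → 13 → 14 → 16 → 17 → 2 → 11 → 8 → 12 → 7 → 1 → 15 → 10 → 6

Visit 3; enqueue 4, 5, 9, 13, 14, 16, 17 → queue [4, 5, 9, 13, 14, 16, 17]
Visit 4; enqueue 2 → queue [5, 9, 13, 14, 16, 17, 2]
Visit 5; enqueue 11 → queue [9, 13, 14, 16, 17, 2, 11]
Visit 9; enqueue 8, 12 → queue [13, 14, 16, 17, 2, 11, 8, 12]
Visit 13 → queue [14, 16, 17, 2, 11, 8, 12]
Visit 14; enqueue 7 → queue [16, 17, 2, 11, 8, 12, 7]
Visit 16; enqueue 1, 15 → queue [17, 2, 11, 8, 12, 7, 1, 15]
Visit 17 → queue [2, 11, 8, 12, 7, 1, 15]
Visit 2; enqueue 10 → queue [11, 8, 12, 7, 1, 15, 10]
Visit 11 → queue [8, 12, 7, 1, 15, 10]
Visit 8 → queue [12, 7, 1, 15, 10]
Visit 12 → queue [7, 1, 15, 10]
Visit 7; enqueue 6 → queue [1, 15, 10, 6]
Visit 1 → queue [15, 10, 6]
Visit 15 → queue [10, 6]
Visit 10 → queue [6]
Visit 6 → queue []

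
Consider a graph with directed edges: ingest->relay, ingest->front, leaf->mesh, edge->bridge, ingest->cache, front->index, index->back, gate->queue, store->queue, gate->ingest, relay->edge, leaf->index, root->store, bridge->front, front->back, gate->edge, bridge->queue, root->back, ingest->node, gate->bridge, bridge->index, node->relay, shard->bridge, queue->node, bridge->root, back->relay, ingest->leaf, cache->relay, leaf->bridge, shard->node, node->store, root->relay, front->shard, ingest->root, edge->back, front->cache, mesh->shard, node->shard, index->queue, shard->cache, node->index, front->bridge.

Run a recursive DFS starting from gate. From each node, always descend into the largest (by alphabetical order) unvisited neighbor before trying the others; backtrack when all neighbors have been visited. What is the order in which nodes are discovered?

gate queue node store shard cache relay edge bridge root back index front ingest leaf mesh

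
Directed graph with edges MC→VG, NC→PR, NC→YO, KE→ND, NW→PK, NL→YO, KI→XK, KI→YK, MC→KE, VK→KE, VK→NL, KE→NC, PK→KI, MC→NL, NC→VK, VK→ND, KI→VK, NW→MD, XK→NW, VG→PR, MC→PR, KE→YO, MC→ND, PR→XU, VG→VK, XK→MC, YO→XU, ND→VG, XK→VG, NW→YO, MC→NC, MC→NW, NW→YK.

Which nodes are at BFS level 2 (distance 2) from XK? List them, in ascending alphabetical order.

KE, MD, NC, ND, NL, PK, PR, VK, YK, YO

Level 0: XK
Level 1: MC, NW, VG
Level 2: KE, MD, NC, ND, NL, PK, PR, VK, YK, YO
Level 3: KI, XU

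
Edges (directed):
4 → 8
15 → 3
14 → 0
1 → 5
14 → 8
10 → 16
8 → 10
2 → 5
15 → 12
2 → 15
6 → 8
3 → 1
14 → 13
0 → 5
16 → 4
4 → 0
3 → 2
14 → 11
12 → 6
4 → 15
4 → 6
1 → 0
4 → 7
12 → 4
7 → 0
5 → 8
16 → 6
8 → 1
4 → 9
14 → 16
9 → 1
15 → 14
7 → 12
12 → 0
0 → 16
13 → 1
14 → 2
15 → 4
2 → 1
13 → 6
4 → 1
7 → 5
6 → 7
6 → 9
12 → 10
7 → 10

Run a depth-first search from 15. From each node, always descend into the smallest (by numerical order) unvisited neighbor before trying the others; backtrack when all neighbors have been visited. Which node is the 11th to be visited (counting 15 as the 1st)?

7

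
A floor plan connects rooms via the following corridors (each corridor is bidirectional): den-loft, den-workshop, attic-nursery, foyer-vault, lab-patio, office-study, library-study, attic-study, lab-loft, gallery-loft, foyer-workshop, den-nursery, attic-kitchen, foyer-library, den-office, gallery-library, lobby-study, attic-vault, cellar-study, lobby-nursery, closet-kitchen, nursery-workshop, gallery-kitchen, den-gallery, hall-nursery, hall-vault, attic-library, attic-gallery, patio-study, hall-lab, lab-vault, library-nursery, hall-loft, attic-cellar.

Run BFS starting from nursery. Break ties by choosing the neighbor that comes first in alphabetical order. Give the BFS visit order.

nursery attic den hall library lobby workshop cellar gallery kitchen study vault loft office lab foyer closet patio

Visit nursery; enqueue attic, den, hall, library, lobby, workshop → queue [attic, den, hall, library, lobby, workshop]
Visit attic; enqueue cellar, gallery, kitchen, study, vault → queue [den, hall, library, lobby, workshop, cellar, gallery, kitchen, study, vault]
Visit den; enqueue loft, office → queue [hall, library, lobby, workshop, cellar, gallery, kitchen, study, vault, loft, office]
Visit hall; enqueue lab → queue [library, lobby, workshop, cellar, gallery, kitchen, study, vault, loft, office, lab]
Visit library; enqueue foyer → queue [lobby, workshop, cellar, gallery, kitchen, study, vault, loft, office, lab, foyer]
Visit lobby → queue [workshop, cellar, gallery, kitchen, study, vault, loft, office, lab, foyer]
Visit workshop → queue [cellar, gallery, kitchen, study, vault, loft, office, lab, foyer]
Visit cellar → queue [gallery, kitchen, study, vault, loft, office, lab, foyer]
Visit gallery → queue [kitchen, study, vault, loft, office, lab, foyer]
Visit kitchen; enqueue closet → queue [study, vault, loft, office, lab, foyer, closet]
Visit study; enqueue patio → queue [vault, loft, office, lab, foyer, closet, patio]
Visit vault → queue [loft, office, lab, foyer, closet, patio]
Visit loft → queue [office, lab, foyer, closet, patio]
Visit office → queue [lab, foyer, closet, patio]
Visit lab → queue [foyer, closet, patio]
Visit foyer → queue [closet, patio]
Visit closet → queue [patio]
Visit patio → queue []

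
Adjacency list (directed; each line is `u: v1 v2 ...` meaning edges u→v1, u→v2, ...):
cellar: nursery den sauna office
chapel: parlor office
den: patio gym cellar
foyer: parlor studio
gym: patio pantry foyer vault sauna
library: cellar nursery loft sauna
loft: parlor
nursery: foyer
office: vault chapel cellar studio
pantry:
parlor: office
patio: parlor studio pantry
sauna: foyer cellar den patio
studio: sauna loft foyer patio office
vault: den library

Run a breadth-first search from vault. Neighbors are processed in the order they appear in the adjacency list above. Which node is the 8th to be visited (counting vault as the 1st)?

Visit vault; enqueue den, library → queue [den, library]
Visit den; enqueue patio, gym, cellar → queue [library, patio, gym, cellar]
Visit library; enqueue nursery, loft, sauna → queue [patio, gym, cellar, nursery, loft, sauna]
Visit patio; enqueue parlor, studio, pantry → queue [gym, cellar, nursery, loft, sauna, parlor, studio, pantry]
Visit gym; enqueue foyer → queue [cellar, nursery, loft, sauna, parlor, studio, pantry, foyer]
Visit cellar; enqueue office → queue [nursery, loft, sauna, parlor, studio, pantry, foyer, office]
Visit nursery → queue [loft, sauna, parlor, studio, pantry, foyer, office]
Visit loft → queue [sauna, parlor, studio, pantry, foyer, office]
Visit sauna → queue [parlor, studio, pantry, foyer, office]
Visit parlor → queue [studio, pantry, foyer, office]
Visit studio → queue [pantry, foyer, office]
Visit pantry → queue [foyer, office]
Visit foyer → queue [office]
Visit office; enqueue chapel → queue [chapel]
Visit chapel → queue []

Visit order: vault, den, library, patio, gym, cellar, nursery, loft, sauna, parlor, studio, pantry, foyer, office, chapel

loft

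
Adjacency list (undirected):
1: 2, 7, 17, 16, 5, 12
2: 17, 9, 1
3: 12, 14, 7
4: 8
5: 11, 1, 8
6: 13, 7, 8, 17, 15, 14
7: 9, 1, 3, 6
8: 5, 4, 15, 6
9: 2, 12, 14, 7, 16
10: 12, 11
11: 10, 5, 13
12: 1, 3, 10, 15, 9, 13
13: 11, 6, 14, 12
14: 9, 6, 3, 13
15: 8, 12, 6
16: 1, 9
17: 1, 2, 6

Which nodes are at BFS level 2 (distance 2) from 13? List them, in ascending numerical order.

1, 3, 5, 7, 8, 9, 10, 15, 17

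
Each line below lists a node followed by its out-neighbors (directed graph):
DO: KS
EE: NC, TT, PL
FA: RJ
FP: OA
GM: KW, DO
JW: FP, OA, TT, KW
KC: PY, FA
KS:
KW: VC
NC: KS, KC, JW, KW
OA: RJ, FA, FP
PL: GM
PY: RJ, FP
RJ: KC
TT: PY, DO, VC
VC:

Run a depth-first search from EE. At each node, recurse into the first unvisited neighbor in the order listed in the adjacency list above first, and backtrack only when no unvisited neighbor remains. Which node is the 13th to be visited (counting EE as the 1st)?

Visit EE
EE → NC
NC → KS
NC → KC
KC → PY
PY → RJ
PY → FP
FP → OA
OA → FA
NC → JW
JW → TT
TT → DO
TT → VC
JW → KW
EE → PL
PL → GM

Visit order: EE, NC, KS, KC, PY, RJ, FP, OA, FA, JW, TT, DO, VC, KW, PL, GM

VC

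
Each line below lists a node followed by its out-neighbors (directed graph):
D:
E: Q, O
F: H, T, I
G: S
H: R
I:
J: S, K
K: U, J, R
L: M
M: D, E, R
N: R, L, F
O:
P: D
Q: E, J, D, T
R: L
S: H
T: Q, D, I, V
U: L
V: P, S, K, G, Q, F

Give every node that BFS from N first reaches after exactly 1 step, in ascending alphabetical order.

Level 0: N
Level 1: F, L, R
Level 2: H, I, M, T
Level 3: D, E, Q, V
Level 4: G, J, K, O, P, S
Level 5: U

F, L, R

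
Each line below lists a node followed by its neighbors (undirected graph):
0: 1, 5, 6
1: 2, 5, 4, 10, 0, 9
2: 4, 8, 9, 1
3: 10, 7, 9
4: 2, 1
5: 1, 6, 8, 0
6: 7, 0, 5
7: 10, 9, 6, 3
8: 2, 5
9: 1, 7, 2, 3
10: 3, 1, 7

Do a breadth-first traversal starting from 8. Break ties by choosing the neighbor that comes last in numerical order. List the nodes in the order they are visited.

8 -> 5 -> 2 -> 6 -> 1 -> 0 -> 9 -> 4 -> 7 -> 10 -> 3

Visit 8; enqueue 5, 2 → queue [5, 2]
Visit 5; enqueue 6, 1, 0 → queue [2, 6, 1, 0]
Visit 2; enqueue 9, 4 → queue [6, 1, 0, 9, 4]
Visit 6; enqueue 7 → queue [1, 0, 9, 4, 7]
Visit 1; enqueue 10 → queue [0, 9, 4, 7, 10]
Visit 0 → queue [9, 4, 7, 10]
Visit 9; enqueue 3 → queue [4, 7, 10, 3]
Visit 4 → queue [7, 10, 3]
Visit 7 → queue [10, 3]
Visit 10 → queue [3]
Visit 3 → queue []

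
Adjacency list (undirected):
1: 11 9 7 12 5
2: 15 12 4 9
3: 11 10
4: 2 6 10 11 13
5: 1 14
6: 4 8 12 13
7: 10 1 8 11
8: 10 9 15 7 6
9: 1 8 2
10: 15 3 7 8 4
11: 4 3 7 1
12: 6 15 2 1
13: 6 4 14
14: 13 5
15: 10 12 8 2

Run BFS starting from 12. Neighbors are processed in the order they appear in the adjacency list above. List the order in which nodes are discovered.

12 → 6 → 15 → 2 → 1 → 4 → 8 → 13 → 10 → 9 → 11 → 7 → 5 → 14 → 3

Visit 12; enqueue 6, 15, 2, 1 → queue [6, 15, 2, 1]
Visit 6; enqueue 4, 8, 13 → queue [15, 2, 1, 4, 8, 13]
Visit 15; enqueue 10 → queue [2, 1, 4, 8, 13, 10]
Visit 2; enqueue 9 → queue [1, 4, 8, 13, 10, 9]
Visit 1; enqueue 11, 7, 5 → queue [4, 8, 13, 10, 9, 11, 7, 5]
Visit 4 → queue [8, 13, 10, 9, 11, 7, 5]
Visit 8 → queue [13, 10, 9, 11, 7, 5]
Visit 13; enqueue 14 → queue [10, 9, 11, 7, 5, 14]
Visit 10; enqueue 3 → queue [9, 11, 7, 5, 14, 3]
Visit 9 → queue [11, 7, 5, 14, 3]
Visit 11 → queue [7, 5, 14, 3]
Visit 7 → queue [5, 14, 3]
Visit 5 → queue [14, 3]
Visit 14 → queue [3]
Visit 3 → queue []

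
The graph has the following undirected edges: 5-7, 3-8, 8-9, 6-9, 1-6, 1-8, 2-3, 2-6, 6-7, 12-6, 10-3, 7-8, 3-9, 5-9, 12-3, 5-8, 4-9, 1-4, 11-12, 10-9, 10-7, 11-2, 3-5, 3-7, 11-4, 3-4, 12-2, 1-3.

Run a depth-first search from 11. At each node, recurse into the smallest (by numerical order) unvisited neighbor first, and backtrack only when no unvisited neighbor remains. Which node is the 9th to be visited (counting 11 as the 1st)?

6

Visit 11
11 → 2
2 → 3
3 → 1
1 → 4
4 → 9
9 → 5
5 → 7
7 → 6
6 → 12
7 → 8
7 → 10

Visit order: 11, 2, 3, 1, 4, 9, 5, 7, 6, 12, 8, 10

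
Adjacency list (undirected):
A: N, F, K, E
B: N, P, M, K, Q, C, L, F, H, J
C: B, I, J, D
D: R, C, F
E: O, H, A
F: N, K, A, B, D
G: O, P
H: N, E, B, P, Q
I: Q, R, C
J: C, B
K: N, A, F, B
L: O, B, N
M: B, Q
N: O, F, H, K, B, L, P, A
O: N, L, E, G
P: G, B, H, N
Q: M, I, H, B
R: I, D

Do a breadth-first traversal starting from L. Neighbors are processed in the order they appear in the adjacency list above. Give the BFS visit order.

Visit L; enqueue O, B, N → queue [O, B, N]
Visit O; enqueue E, G → queue [B, N, E, G]
Visit B; enqueue P, M, K, Q, C, F, H, J → queue [N, E, G, P, M, K, Q, C, F, H, J]
Visit N; enqueue A → queue [E, G, P, M, K, Q, C, F, H, J, A]
Visit E → queue [G, P, M, K, Q, C, F, H, J, A]
Visit G → queue [P, M, K, Q, C, F, H, J, A]
Visit P → queue [M, K, Q, C, F, H, J, A]
Visit M → queue [K, Q, C, F, H, J, A]
Visit K → queue [Q, C, F, H, J, A]
Visit Q; enqueue I → queue [C, F, H, J, A, I]
Visit C; enqueue D → queue [F, H, J, A, I, D]
Visit F → queue [H, J, A, I, D]
Visit H → queue [J, A, I, D]
Visit J → queue [A, I, D]
Visit A → queue [I, D]
Visit I; enqueue R → queue [D, R]
Visit D → queue [R]
Visit R → queue []

L -> O -> B -> N -> E -> G -> P -> M -> K -> Q -> C -> F -> H -> J -> A -> I -> D -> R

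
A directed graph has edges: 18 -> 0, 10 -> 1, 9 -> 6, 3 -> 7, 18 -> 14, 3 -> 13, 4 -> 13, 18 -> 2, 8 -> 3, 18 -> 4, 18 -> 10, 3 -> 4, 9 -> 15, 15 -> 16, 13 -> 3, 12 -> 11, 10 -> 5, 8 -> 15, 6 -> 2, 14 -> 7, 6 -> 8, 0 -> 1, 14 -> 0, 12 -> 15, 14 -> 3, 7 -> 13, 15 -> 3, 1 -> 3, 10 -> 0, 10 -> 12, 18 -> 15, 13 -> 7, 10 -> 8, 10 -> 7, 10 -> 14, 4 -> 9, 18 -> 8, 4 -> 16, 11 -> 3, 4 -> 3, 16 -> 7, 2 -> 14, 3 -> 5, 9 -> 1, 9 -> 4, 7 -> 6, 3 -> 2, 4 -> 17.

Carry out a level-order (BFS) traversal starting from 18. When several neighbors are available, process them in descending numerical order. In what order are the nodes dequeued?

Visit 18; enqueue 15, 14, 10, 8, 4, 2, 0 → queue [15, 14, 10, 8, 4, 2, 0]
Visit 15; enqueue 16, 3 → queue [14, 10, 8, 4, 2, 0, 16, 3]
Visit 14; enqueue 7 → queue [10, 8, 4, 2, 0, 16, 3, 7]
Visit 10; enqueue 12, 5, 1 → queue [8, 4, 2, 0, 16, 3, 7, 12, 5, 1]
Visit 8 → queue [4, 2, 0, 16, 3, 7, 12, 5, 1]
Visit 4; enqueue 17, 13, 9 → queue [2, 0, 16, 3, 7, 12, 5, 1, 17, 13, 9]
Visit 2 → queue [0, 16, 3, 7, 12, 5, 1, 17, 13, 9]
Visit 0 → queue [16, 3, 7, 12, 5, 1, 17, 13, 9]
Visit 16 → queue [3, 7, 12, 5, 1, 17, 13, 9]
Visit 3 → queue [7, 12, 5, 1, 17, 13, 9]
Visit 7; enqueue 6 → queue [12, 5, 1, 17, 13, 9, 6]
Visit 12; enqueue 11 → queue [5, 1, 17, 13, 9, 6, 11]
Visit 5 → queue [1, 17, 13, 9, 6, 11]
Visit 1 → queue [17, 13, 9, 6, 11]
Visit 17 → queue [13, 9, 6, 11]
Visit 13 → queue [9, 6, 11]
Visit 9 → queue [6, 11]
Visit 6 → queue [11]
Visit 11 → queue []

18 -> 15 -> 14 -> 10 -> 8 -> 4 -> 2 -> 0 -> 16 -> 3 -> 7 -> 12 -> 5 -> 1 -> 17 -> 13 -> 9 -> 6 -> 11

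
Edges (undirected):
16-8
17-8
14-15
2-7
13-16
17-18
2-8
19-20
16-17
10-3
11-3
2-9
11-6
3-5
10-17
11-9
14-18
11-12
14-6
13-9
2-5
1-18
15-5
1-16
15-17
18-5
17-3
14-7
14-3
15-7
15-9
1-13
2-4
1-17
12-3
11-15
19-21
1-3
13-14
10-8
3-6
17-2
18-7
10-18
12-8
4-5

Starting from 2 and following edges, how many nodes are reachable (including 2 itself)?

BFS from 2 visits: 2, 17, 9, 8, 7, 5, 4, 18, 16, 15, 10, 3, 1, 13, 11, 12, 14, 6
Reachable nodes: 18 of 21 total.

18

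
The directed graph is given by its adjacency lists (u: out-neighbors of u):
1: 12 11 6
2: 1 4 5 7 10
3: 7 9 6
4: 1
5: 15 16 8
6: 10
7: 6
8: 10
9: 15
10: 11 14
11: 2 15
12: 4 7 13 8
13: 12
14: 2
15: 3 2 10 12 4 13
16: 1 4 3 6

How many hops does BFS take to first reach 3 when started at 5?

Level 0: 5
Level 1: 8, 15, 16
Level 2: 1, 2, 3, 4, 6, 10, 12, 13
Level 3: 7, 9, 11, 14
3 first appears at level 2.

2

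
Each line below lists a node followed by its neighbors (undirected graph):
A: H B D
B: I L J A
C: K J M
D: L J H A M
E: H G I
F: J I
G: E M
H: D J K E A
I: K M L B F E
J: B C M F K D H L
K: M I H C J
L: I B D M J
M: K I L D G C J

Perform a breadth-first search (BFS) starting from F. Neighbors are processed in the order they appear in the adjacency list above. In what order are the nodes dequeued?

F, J, I, B, C, M, K, D, H, L, E, A, G

Visit F; enqueue J, I → queue [J, I]
Visit J; enqueue B, C, M, K, D, H, L → queue [I, B, C, M, K, D, H, L]
Visit I; enqueue E → queue [B, C, M, K, D, H, L, E]
Visit B; enqueue A → queue [C, M, K, D, H, L, E, A]
Visit C → queue [M, K, D, H, L, E, A]
Visit M; enqueue G → queue [K, D, H, L, E, A, G]
Visit K → queue [D, H, L, E, A, G]
Visit D → queue [H, L, E, A, G]
Visit H → queue [L, E, A, G]
Visit L → queue [E, A, G]
Visit E → queue [A, G]
Visit A → queue [G]
Visit G → queue []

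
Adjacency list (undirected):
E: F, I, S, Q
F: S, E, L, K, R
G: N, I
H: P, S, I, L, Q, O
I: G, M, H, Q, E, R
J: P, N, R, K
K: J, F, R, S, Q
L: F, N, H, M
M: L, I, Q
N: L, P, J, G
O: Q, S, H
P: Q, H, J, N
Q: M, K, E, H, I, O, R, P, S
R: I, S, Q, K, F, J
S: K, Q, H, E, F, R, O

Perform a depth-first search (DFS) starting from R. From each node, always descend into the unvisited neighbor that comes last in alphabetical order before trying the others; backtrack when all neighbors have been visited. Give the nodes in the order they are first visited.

Visit R
R → S
S → Q
Q → P
P → N
N → L
L → M
M → I
I → H
H → O
I → G
I → E
E → F
F → K
K → J

R S Q P N L M I H O G E F K J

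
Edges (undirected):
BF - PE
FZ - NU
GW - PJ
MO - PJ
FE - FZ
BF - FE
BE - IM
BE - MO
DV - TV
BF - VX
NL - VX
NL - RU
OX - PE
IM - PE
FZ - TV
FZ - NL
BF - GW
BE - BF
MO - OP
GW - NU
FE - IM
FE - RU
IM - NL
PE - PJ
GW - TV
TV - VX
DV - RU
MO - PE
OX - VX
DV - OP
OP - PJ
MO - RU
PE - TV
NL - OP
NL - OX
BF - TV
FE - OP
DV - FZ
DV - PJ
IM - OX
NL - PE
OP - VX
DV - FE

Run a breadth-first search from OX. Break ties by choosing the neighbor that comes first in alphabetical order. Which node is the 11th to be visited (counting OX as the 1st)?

BF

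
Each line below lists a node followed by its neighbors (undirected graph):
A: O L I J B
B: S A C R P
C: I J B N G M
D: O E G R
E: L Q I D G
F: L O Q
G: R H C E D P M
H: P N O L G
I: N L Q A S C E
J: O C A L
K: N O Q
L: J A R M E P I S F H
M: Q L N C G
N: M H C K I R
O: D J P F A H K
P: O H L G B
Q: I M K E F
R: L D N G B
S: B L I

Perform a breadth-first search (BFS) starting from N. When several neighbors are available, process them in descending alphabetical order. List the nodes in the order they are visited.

N -> R -> M -> K -> I -> H -> C -> L -> G -> D -> B -> Q -> O -> S -> E -> A -> P -> J -> F

Visit N; enqueue R, M, K, I, H, C → queue [R, M, K, I, H, C]
Visit R; enqueue L, G, D, B → queue [M, K, I, H, C, L, G, D, B]
Visit M; enqueue Q → queue [K, I, H, C, L, G, D, B, Q]
Visit K; enqueue O → queue [I, H, C, L, G, D, B, Q, O]
Visit I; enqueue S, E, A → queue [H, C, L, G, D, B, Q, O, S, E, A]
Visit H; enqueue P → queue [C, L, G, D, B, Q, O, S, E, A, P]
Visit C; enqueue J → queue [L, G, D, B, Q, O, S, E, A, P, J]
Visit L; enqueue F → queue [G, D, B, Q, O, S, E, A, P, J, F]
Visit G → queue [D, B, Q, O, S, E, A, P, J, F]
Visit D → queue [B, Q, O, S, E, A, P, J, F]
Visit B → queue [Q, O, S, E, A, P, J, F]
Visit Q → queue [O, S, E, A, P, J, F]
Visit O → queue [S, E, A, P, J, F]
Visit S → queue [E, A, P, J, F]
Visit E → queue [A, P, J, F]
Visit A → queue [P, J, F]
Visit P → queue [J, F]
Visit J → queue [F]
Visit F → queue []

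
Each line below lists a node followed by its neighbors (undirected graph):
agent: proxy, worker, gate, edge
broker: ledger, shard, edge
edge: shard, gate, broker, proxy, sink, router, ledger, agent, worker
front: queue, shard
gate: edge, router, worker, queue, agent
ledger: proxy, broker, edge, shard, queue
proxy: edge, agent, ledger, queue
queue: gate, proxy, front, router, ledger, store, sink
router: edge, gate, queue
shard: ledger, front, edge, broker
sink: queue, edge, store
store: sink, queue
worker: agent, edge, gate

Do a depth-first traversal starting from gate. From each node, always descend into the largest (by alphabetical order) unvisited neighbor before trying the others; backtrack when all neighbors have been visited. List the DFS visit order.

Visit gate
gate → worker
worker → edge
edge → sink
sink → store
store → queue
queue → router
queue → proxy
proxy → ledger
ledger → shard
shard → front
shard → broker
proxy → agent

gate, worker, edge, sink, store, queue, router, proxy, ledger, shard, front, broker, agent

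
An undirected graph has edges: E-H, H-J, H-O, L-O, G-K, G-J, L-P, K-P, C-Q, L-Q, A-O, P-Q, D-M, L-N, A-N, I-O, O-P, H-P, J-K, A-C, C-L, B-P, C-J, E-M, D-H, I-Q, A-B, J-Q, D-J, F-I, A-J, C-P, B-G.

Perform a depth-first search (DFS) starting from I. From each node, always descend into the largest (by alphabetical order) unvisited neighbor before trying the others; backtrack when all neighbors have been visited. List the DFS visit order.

I, Q, P, O, L, N, A, J, K, G, B, H, E, M, D, C, F

Visit I
I → Q
Q → P
P → O
O → L
L → N
N → A
A → J
J → K
K → G
G → B
J → H
H → E
E → M
M → D
J → C
I → F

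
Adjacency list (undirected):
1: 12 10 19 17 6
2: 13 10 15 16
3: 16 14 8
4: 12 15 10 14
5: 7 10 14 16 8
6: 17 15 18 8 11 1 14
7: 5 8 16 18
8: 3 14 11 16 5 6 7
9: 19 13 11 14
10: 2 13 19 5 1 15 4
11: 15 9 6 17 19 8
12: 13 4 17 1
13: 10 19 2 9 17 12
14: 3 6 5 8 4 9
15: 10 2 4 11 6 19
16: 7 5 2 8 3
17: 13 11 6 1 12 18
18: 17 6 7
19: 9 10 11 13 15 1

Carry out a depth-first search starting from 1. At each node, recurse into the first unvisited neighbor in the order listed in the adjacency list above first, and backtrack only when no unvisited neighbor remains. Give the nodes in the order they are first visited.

1, 12, 13, 10, 2, 15, 4, 14, 3, 16, 7, 5, 8, 11, 9, 19, 6, 17, 18

Visit 1
1 → 12
12 → 13
13 → 10
10 → 2
2 → 15
15 → 4
4 → 14
14 → 3
3 → 16
16 → 7
7 → 5
5 → 8
8 → 11
11 → 9
9 → 19
11 → 6
6 → 17
17 → 18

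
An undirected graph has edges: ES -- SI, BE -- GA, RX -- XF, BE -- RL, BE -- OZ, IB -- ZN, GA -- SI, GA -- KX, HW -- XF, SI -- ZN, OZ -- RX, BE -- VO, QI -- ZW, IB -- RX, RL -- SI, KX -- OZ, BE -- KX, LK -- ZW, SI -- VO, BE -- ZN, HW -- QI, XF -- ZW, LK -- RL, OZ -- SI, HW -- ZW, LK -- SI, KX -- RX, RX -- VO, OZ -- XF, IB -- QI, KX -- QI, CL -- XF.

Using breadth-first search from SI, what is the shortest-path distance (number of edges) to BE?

2

Level 0: SI
Level 1: ES, GA, LK, OZ, RL, VO, ZN
Level 2: BE, IB, KX, RX, XF, ZW
Level 3: CL, HW, QI
BE first appears at level 2.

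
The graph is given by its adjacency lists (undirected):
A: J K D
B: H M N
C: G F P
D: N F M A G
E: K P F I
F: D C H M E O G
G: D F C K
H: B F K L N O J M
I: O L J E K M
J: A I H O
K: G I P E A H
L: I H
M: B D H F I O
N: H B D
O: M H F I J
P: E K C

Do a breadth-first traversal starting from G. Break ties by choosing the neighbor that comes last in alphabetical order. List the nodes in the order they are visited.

G K F D C P I H E A O M N L J B

Visit G; enqueue K, F, D, C → queue [K, F, D, C]
Visit K; enqueue P, I, H, E, A → queue [F, D, C, P, I, H, E, A]
Visit F; enqueue O, M → queue [D, C, P, I, H, E, A, O, M]
Visit D; enqueue N → queue [C, P, I, H, E, A, O, M, N]
Visit C → queue [P, I, H, E, A, O, M, N]
Visit P → queue [I, H, E, A, O, M, N]
Visit I; enqueue L, J → queue [H, E, A, O, M, N, L, J]
Visit H; enqueue B → queue [E, A, O, M, N, L, J, B]
Visit E → queue [A, O, M, N, L, J, B]
Visit A → queue [O, M, N, L, J, B]
Visit O → queue [M, N, L, J, B]
Visit M → queue [N, L, J, B]
Visit N → queue [L, J, B]
Visit L → queue [J, B]
Visit J → queue [B]
Visit B → queue []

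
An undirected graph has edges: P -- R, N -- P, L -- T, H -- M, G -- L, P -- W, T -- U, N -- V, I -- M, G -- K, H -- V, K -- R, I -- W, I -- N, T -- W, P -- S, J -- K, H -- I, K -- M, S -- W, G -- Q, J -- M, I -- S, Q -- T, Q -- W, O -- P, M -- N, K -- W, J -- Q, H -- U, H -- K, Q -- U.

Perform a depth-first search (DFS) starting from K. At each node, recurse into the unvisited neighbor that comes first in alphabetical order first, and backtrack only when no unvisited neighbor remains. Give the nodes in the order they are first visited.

K → G → L → T → Q → J → M → H → I → N → P → O → R → S → W → V → U

Visit K
K → G
G → L
L → T
T → Q
Q → J
J → M
M → H
H → I
I → N
N → P
P → O
P → R
P → S
S → W
N → V
H → U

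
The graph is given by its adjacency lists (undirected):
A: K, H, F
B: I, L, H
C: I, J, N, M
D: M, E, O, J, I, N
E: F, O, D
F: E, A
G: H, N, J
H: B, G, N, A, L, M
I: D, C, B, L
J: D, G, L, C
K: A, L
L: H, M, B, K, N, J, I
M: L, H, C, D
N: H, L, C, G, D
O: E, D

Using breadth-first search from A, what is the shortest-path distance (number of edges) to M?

2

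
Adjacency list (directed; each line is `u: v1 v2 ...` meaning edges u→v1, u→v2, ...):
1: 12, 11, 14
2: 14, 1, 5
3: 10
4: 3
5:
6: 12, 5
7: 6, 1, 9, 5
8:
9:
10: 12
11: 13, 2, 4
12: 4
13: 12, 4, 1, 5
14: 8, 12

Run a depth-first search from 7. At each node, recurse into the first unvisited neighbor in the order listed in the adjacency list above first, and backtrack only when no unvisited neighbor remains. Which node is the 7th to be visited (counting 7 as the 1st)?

5

Visit 7
7 → 6
6 → 12
12 → 4
4 → 3
3 → 10
6 → 5
7 → 1
1 → 11
11 → 13
11 → 2
2 → 14
14 → 8
7 → 9

Visit order: 7, 6, 12, 4, 3, 10, 5, 1, 11, 13, 2, 14, 8, 9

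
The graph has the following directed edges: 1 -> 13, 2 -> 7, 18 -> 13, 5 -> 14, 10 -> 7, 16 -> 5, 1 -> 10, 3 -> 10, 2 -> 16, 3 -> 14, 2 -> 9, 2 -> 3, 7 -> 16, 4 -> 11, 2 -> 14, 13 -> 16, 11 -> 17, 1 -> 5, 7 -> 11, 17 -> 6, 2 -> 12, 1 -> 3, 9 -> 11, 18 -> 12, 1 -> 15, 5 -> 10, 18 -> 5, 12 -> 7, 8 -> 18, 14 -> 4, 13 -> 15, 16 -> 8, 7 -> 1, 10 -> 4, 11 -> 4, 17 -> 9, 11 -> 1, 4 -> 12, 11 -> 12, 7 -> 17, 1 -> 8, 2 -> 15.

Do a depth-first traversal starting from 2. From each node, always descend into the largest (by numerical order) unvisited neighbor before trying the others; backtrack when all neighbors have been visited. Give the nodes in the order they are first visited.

Visit 2
2 → 16
16 → 8
8 → 18
18 → 13
13 → 15
18 → 12
12 → 7
7 → 17
17 → 9
9 → 11
11 → 4
11 → 1
1 → 10
1 → 5
5 → 14
1 → 3
17 → 6

2 → 16 → 8 → 18 → 13 → 15 → 12 → 7 → 17 → 9 → 11 → 4 → 1 → 10 → 5 → 14 → 3 → 6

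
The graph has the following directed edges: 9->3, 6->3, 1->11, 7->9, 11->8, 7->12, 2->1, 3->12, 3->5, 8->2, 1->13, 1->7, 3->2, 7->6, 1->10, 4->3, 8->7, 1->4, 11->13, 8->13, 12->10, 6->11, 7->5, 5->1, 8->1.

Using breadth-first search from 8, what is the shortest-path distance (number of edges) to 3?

Level 0: 8
Level 1: 1, 2, 7, 13
Level 2: 4, 5, 6, 9, 10, 11, 12
Level 3: 3
3 first appears at level 3.

3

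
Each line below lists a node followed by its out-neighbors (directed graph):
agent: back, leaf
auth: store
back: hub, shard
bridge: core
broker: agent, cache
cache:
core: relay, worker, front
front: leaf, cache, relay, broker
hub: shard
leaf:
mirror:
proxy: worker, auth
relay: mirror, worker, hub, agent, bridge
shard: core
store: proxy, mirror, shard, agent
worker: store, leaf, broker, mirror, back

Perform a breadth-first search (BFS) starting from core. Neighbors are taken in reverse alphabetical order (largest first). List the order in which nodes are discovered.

core, worker, relay, front, store, mirror, leaf, broker, back, hub, bridge, agent, cache, shard, proxy, auth

Visit core; enqueue worker, relay, front → queue [worker, relay, front]
Visit worker; enqueue store, mirror, leaf, broker, back → queue [relay, front, store, mirror, leaf, broker, back]
Visit relay; enqueue hub, bridge, agent → queue [front, store, mirror, leaf, broker, back, hub, bridge, agent]
Visit front; enqueue cache → queue [store, mirror, leaf, broker, back, hub, bridge, agent, cache]
Visit store; enqueue shard, proxy → queue [mirror, leaf, broker, back, hub, bridge, agent, cache, shard, proxy]
Visit mirror → queue [leaf, broker, back, hub, bridge, agent, cache, shard, proxy]
Visit leaf → queue [broker, back, hub, bridge, agent, cache, shard, proxy]
Visit broker → queue [back, hub, bridge, agent, cache, shard, proxy]
Visit back → queue [hub, bridge, agent, cache, shard, proxy]
Visit hub → queue [bridge, agent, cache, shard, proxy]
Visit bridge → queue [agent, cache, shard, proxy]
Visit agent → queue [cache, shard, proxy]
Visit cache → queue [shard, proxy]
Visit shard → queue [proxy]
Visit proxy; enqueue auth → queue [auth]
Visit auth → queue []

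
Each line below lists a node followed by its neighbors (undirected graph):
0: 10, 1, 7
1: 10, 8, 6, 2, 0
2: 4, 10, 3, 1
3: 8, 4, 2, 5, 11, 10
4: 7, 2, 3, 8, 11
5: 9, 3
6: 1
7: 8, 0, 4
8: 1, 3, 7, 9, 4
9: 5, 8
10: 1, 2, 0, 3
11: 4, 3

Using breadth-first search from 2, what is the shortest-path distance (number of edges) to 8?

2

Level 0: 2
Level 1: 1, 3, 4, 10
Level 2: 0, 5, 6, 7, 8, 11
Level 3: 9
8 first appears at level 2.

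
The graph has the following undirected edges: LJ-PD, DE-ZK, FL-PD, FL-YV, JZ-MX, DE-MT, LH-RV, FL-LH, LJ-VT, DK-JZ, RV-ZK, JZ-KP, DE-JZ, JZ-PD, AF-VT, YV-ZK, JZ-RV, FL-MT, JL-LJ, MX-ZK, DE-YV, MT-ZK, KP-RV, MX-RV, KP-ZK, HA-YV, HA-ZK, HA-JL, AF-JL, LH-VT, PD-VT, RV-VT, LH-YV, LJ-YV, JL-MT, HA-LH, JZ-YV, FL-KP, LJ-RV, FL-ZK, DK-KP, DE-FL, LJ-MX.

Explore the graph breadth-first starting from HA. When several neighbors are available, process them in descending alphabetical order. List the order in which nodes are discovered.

Visit HA; enqueue ZK, YV, LH, JL → queue [ZK, YV, LH, JL]
Visit ZK; enqueue RV, MX, MT, KP, FL, DE → queue [YV, LH, JL, RV, MX, MT, KP, FL, DE]
Visit YV; enqueue LJ, JZ → queue [LH, JL, RV, MX, MT, KP, FL, DE, LJ, JZ]
Visit LH; enqueue VT → queue [JL, RV, MX, MT, KP, FL, DE, LJ, JZ, VT]
Visit JL; enqueue AF → queue [RV, MX, MT, KP, FL, DE, LJ, JZ, VT, AF]
Visit RV → queue [MX, MT, KP, FL, DE, LJ, JZ, VT, AF]
Visit MX → queue [MT, KP, FL, DE, LJ, JZ, VT, AF]
Visit MT → queue [KP, FL, DE, LJ, JZ, VT, AF]
Visit KP; enqueue DK → queue [FL, DE, LJ, JZ, VT, AF, DK]
Visit FL; enqueue PD → queue [DE, LJ, JZ, VT, AF, DK, PD]
Visit DE → queue [LJ, JZ, VT, AF, DK, PD]
Visit LJ → queue [JZ, VT, AF, DK, PD]
Visit JZ → queue [VT, AF, DK, PD]
Visit VT → queue [AF, DK, PD]
Visit AF → queue [DK, PD]
Visit DK → queue [PD]
Visit PD → queue []

HA, ZK, YV, LH, JL, RV, MX, MT, KP, FL, DE, LJ, JZ, VT, AF, DK, PD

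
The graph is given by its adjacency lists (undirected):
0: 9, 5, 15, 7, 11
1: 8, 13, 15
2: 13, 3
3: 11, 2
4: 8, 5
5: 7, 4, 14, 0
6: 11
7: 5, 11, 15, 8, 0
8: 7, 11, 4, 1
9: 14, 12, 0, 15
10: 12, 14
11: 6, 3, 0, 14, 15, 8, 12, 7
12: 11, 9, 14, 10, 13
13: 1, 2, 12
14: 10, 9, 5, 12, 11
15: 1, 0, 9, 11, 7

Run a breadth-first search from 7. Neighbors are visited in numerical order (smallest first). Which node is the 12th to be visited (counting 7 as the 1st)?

6

Visit 7; enqueue 0, 5, 8, 11, 15 → queue [0, 5, 8, 11, 15]
Visit 0; enqueue 9 → queue [5, 8, 11, 15, 9]
Visit 5; enqueue 4, 14 → queue [8, 11, 15, 9, 4, 14]
Visit 8; enqueue 1 → queue [11, 15, 9, 4, 14, 1]
Visit 11; enqueue 3, 6, 12 → queue [15, 9, 4, 14, 1, 3, 6, 12]
Visit 15 → queue [9, 4, 14, 1, 3, 6, 12]
Visit 9 → queue [4, 14, 1, 3, 6, 12]
Visit 4 → queue [14, 1, 3, 6, 12]
Visit 14; enqueue 10 → queue [1, 3, 6, 12, 10]
Visit 1; enqueue 13 → queue [3, 6, 12, 10, 13]
Visit 3; enqueue 2 → queue [6, 12, 10, 13, 2]
Visit 6 → queue [12, 10, 13, 2]
Visit 12 → queue [10, 13, 2]
Visit 10 → queue [13, 2]
Visit 13 → queue [2]
Visit 2 → queue []

Visit order: 7, 0, 5, 8, 11, 15, 9, 4, 14, 1, 3, 6, 12, 10, 13, 2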